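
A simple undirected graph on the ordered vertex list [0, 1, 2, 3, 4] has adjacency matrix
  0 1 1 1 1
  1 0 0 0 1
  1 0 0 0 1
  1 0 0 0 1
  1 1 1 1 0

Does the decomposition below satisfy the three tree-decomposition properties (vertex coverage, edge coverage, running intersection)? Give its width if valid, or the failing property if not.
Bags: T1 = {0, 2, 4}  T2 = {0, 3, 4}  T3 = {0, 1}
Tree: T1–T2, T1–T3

No — edge (4,1) lies in no bag.

A tree decomposition must satisfy three properties: every vertex lies in some bag; for every edge, both endpoints lie together in some bag; and for every vertex, the bags containing it form a connected subtree. Here edge (4,1) lies in no bag, so the decomposition is invalid.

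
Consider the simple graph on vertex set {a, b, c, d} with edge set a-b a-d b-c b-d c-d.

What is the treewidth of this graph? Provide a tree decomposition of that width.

Treewidth 2.
One optimal decomposition is:
Bags: B1 = {b, c, d}  B2 = {a, b, d}
Tree: B1–B2

The largest bag has 3 vertices, giving width 2; this decomposition certifies tw(G) ≤ 2. On the other hand G contains the 3-clique {b, c, d}. A clique must lie in a single bag of any decomposition, so no decomposition can have width below 2. Hence tw(G) = 2 exactly.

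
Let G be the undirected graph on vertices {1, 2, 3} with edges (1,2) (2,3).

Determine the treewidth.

1

A width-1 tree decomposition is:
Bags: B1 = {2, 3}  B2 = {1, 2}
Tree: B1–B2
Every bag has size at most 2, so the width is 2 − 1 = 1 and tw(G) ≤ 1. G has an edge, so its treewidth is at least 1. The upper and lower bounds meet at 1, so that is the treewidth.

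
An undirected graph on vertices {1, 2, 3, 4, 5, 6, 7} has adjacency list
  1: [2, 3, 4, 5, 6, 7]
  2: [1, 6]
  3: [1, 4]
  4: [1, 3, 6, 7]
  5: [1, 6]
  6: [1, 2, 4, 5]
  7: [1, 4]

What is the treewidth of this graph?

2

A width-2 tree decomposition is:
Bags: B1 = {1, 4, 7}  B2 = {1, 3, 4}  B3 = {1, 4, 6}  B4 = {1, 5, 6}  B5 = {1, 2, 6}
Tree: B1–B2, B1–B3, B3–B4, B4–B5
Each bag holds 3 vertices, so the decomposition has width 2, which upper-bounds the treewidth. For the lower bound, the 3 vertices {1, 2, 6} are pairwise adjacent, and any tree decomposition puts a clique entirely inside one bag — forcing width ≥ 2. The upper and lower bounds meet at 2, so that is the treewidth.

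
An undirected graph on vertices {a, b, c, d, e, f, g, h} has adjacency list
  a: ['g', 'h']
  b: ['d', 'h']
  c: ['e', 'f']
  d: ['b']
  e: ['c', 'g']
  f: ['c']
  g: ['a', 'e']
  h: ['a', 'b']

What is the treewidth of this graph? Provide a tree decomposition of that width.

Every bag has size at most 2, so the width is 2 − 1 = 1 and tw(G) ≤ 1. Any graph with an edge has treewidth ≥ 1, and G has the edge f–c. The upper and lower bounds meet at 1, so that is the treewidth.

Treewidth 1.
Bags: B1 = {c, f}  B2 = {c, e}  B3 = {e, g}  B4 = {a, g}  B5 = {a, h}  B6 = {b, h}  B7 = {b, d}
Tree: B1–B2, B2–B3, B3–B4, B4–B5, B5–B6, B6–B7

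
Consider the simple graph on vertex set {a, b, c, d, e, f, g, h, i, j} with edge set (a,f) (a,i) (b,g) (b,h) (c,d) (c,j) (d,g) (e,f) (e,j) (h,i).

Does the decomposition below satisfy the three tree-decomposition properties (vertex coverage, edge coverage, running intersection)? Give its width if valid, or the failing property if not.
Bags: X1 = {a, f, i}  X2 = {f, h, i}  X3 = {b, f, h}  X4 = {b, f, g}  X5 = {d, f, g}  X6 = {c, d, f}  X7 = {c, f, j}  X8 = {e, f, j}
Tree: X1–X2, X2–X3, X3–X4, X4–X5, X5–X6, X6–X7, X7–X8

Yes; width 2.

Every vertex of G appears in some bag (union = {a, b, c, d, e, f, g, h, i, j}); every edge is covered by a bag; and for each vertex v the set of bags containing v is connected in the bag tree. The decomposition is therefore valid. The largest bag has 3 vertices, so the width is 2.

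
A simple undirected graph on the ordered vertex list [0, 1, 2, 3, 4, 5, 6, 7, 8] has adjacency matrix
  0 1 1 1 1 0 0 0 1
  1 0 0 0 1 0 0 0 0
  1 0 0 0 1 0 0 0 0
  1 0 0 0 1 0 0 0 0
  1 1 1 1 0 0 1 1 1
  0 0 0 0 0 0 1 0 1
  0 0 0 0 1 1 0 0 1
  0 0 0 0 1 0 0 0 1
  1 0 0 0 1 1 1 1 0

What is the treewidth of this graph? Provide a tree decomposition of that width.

Every bag has size at most 3, so the width is 3 − 1 = 2 and tw(G) ≤ 2. On the other hand G contains the 3-clique {0, 4, 8}. A clique must lie in a single bag of any decomposition, so no decomposition can have width below 2. Combining the bounds, tw(G) = 2.

Treewidth 2.
One such decomposition:
Bags: B1 = {0, 4, 8}  B2 = {0, 1, 4}  B3 = {4, 6, 8}  B4 = {4, 7, 8}  B5 = {0, 2, 4}  B6 = {5, 6, 8}  B7 = {0, 3, 4}
Tree: B1–B2, B1–B3, B1–B4, B1–B5, B3–B6, B2–B7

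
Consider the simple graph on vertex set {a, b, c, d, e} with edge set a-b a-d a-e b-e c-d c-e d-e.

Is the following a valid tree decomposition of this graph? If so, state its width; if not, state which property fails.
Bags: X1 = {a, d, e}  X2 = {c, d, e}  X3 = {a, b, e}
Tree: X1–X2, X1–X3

Vertex coverage: the bags together contain {a, b, c, d, e}, the full vertex set. Edge coverage: each edge of G has both endpoints in at least one bag. Running intersection: for every vertex, the bags containing it form a connected subtree. All three properties hold, so this is a valid tree decomposition of width max|bag| − 1 = 2, and hence tw(G) ≤ 2.

Yes; width 2.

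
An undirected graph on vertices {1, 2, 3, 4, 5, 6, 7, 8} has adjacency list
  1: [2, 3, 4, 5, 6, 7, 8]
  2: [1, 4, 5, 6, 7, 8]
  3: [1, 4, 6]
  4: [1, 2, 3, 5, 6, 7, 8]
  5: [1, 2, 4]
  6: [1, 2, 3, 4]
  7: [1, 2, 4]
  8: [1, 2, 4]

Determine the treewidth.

3

A width-3 tree decomposition is:
Bags: B1 = {1, 2, 4, 6}  B2 = {1, 2, 4, 5}  B3 = {1, 2, 4, 8}  B4 = {1, 3, 4, 6}  B5 = {1, 2, 4, 7}
Tree: B1–B2, B1–B3, B1–B4, B2–B5
The largest bag has 4 vertices, giving width 3; this decomposition certifies tw(G) ≤ 3. Conversely, {1, 2, 4, 8} is a clique of size 4, and the vertices of any clique must share a bag in every tree decomposition; so some bag has ≥ 4 vertices and tw(G) ≥ 3. Combining the bounds, tw(G) = 3.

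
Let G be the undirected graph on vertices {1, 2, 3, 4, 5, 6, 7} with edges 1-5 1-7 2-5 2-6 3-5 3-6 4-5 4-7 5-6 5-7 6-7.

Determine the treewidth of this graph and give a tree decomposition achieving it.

Every bag has size at most 3, so the width is 3 − 1 = 2 and tw(G) ≤ 2. On the other hand G contains the 3-clique {1, 5, 7}. A clique must lie in a single bag of any decomposition, so no decomposition can have width below 2. Hence tw(G) = 2 exactly.

Treewidth 2.
One optimal decomposition is:
Bags: B1 = {2, 5, 6}  B2 = {3, 5, 6}  B3 = {5, 6, 7}  B4 = {4, 5, 7}  B5 = {1, 5, 7}
Tree: B1–B2, B2–B3, B3–B4, B4–B5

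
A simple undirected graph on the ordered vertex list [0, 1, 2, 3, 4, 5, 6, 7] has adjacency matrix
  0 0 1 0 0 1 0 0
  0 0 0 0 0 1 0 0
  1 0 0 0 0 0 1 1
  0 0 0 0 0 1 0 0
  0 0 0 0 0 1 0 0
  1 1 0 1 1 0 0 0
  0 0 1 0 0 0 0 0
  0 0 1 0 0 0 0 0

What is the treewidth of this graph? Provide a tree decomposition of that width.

Every bag has size at most 2, so the width is 2 − 1 = 1 and tw(G) ≤ 1. Since G has at least one edge (e.g. 2–7), it is not an edgeless graph, so tw(G) ≥ 1. Hence tw(G) = 1 exactly.

Treewidth 1.
Bags: B1 = {2, 7}  B2 = {0, 2}  B3 = {0, 5}  B4 = {1, 5}  B5 = {2, 6}  B6 = {3, 5}  B7 = {4, 5}
Tree: B1–B2, B2–B3, B3–B4, B1–B5, B3–B6, B6–B7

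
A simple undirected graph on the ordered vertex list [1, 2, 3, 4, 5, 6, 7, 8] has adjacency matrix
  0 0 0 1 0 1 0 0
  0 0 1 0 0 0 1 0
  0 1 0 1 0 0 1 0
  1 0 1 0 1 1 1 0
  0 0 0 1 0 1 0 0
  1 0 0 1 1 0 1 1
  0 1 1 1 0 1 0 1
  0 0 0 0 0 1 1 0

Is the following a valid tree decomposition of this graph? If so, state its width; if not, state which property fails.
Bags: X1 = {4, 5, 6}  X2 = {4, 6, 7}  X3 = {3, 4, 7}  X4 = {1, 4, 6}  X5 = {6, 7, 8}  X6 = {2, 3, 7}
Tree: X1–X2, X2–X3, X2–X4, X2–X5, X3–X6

Yes; width 2.

Checking the three conditions: (i) the bags cover all of {1, 2, 3, 4, 5, 6, 7, 8}; (ii) for each edge, some bag contains both endpoints; (iii) the bags containing any fixed vertex form a subtree. All hold, so the decomposition is valid with width 3 − 1 = 2.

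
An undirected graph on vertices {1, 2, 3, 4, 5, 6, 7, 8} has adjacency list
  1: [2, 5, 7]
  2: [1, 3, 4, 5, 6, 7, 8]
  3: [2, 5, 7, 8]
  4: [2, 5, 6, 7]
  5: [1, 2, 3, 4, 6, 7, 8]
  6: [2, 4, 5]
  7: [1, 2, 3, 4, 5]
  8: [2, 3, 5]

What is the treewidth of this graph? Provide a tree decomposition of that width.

Each bag holds 4 vertices, so the decomposition has width 3, which upper-bounds the treewidth. Conversely, {2, 3, 5, 8} is a clique of size 4, and the vertices of any clique must share a bag in every tree decomposition; so some bag has ≥ 4 vertices and tw(G) ≥ 3. Therefore the treewidth is 3.

Treewidth 3.
One optimal decomposition is:
Bags: B1 = {2, 3, 5, 7}  B2 = {2, 3, 5, 8}  B3 = {1, 2, 5, 7}  B4 = {2, 4, 5, 7}  B5 = {2, 4, 5, 6}
Tree: B1–B2, B1–B3, B3–B4, B4–B5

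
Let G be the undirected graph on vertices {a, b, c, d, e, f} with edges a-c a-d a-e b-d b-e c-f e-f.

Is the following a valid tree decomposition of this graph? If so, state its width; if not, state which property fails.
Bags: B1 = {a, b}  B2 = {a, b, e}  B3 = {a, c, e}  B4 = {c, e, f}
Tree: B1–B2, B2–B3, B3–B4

No — vertex d appears in no bag.

A tree decomposition must satisfy three properties: every vertex lies in some bag; for every edge, both endpoints lie together in some bag; and for every vertex, the bags containing it form a connected subtree. Here vertex d appears in no bag, so the decomposition is invalid.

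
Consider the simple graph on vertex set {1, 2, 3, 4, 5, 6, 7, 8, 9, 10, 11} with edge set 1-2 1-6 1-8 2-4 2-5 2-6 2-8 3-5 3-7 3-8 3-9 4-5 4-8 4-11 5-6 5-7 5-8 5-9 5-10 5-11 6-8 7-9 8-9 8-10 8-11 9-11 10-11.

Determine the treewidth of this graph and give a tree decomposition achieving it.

Treewidth 3.
One optimal decomposition is:
Bags: B1 = {5, 8, 9, 11}  B2 = {5, 8, 10, 11}  B3 = {3, 5, 8, 9}  B4 = {4, 5, 8, 11}  B5 = {3, 5, 7, 9}  B6 = {2, 4, 5, 8}  B7 = {2, 5, 6, 8}  B8 = {1, 2, 6, 8}
Tree: B1–B2, B1–B3, B1–B4, B3–B5, B4–B6, B6–B7, B7–B8

The largest bag has 4 vertices, giving width 3; this decomposition certifies tw(G) ≤ 3. Conversely, {1, 2, 6, 8} is a clique of size 4, and the vertices of any clique must share a bag in every tree decomposition; so some bag has ≥ 4 vertices and tw(G) ≥ 3. The upper and lower bounds meet at 3, so that is the treewidth.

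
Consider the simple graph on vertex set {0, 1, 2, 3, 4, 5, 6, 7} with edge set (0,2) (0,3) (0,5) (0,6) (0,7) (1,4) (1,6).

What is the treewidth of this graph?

A width-1 tree decomposition is:
Bags: B1 = {0, 6}  B2 = {0, 2}  B3 = {0, 3}  B4 = {1, 6}  B5 = {1, 4}  B6 = {0, 7}  B7 = {0, 5}
Tree: B1–B2, B1–B3, B1–B4, B4–B5, B3–B6, B3–B7
Each bag holds 2 vertices, so the decomposition has width 1, which upper-bounds the treewidth. G has an edge, so its treewidth is at least 1. The upper and lower bounds meet at 1, so that is the treewidth.

1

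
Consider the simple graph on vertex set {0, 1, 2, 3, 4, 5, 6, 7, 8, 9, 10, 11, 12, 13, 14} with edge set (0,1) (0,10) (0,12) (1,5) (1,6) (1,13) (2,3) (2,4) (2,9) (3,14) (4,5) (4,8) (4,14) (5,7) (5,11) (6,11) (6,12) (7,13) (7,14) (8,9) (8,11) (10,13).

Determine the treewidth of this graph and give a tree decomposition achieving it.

Treewidth 3.
One such decomposition:
Bags: B1 = {0, 10, 12, 13}  B2 = {0, 1, 12, 13}  B3 = {1, 6, 12, 13}  B4 = {1, 6, 7, 13}  B5 = {1, 5, 6, 7}  B6 = {5, 6, 7, 11}  B7 = {5, 7, 11, 14}  B8 = {4, 5, 11, 14}  B9 = {4, 8, 11, 14}  B10 = {3, 4, 8, 14}  B11 = {2, 3, 4, 8}  B12 = {2, 3, 8, 9}
Tree: B1–B2, B2–B3, B3–B4, B4–B5, B5–B6, B6–B7, B7–B8, B8–B9, B9–B10, B10–B11, B11–B12

Each bag holds 4 vertices, so the decomposition has width 3, which upper-bounds the treewidth. For the lower bound: the 4 vertex sets {0,10,12}, {13}, {1}, {5,6,7,11} are disjoint, each induces a connected subgraph, and every pair is joined by at least one edge of G. Contracting each set to a single vertex therefore yields K_{4} as a minor, and since treewidth is minor-monotone, tw(G) ≥ tw(K_{4}) = 3. The upper and lower bounds meet at 3, so that is the treewidth.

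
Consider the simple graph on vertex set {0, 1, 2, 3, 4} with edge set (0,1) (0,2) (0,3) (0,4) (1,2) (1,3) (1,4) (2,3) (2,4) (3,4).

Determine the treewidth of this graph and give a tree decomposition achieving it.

Treewidth 4.
One such decomposition:
Bags: B1 = {0, 1, 2, 3, 4}
Tree: (single bag)

A single bag containing all 5 vertices is trivially a valid decomposition of width 4. For the lower bound, the 5 vertices {0, 1, 2, 3, 4} are pairwise adjacent, and any tree decomposition puts a clique entirely inside one bag — forcing width ≥ 4. Therefore the treewidth is 4.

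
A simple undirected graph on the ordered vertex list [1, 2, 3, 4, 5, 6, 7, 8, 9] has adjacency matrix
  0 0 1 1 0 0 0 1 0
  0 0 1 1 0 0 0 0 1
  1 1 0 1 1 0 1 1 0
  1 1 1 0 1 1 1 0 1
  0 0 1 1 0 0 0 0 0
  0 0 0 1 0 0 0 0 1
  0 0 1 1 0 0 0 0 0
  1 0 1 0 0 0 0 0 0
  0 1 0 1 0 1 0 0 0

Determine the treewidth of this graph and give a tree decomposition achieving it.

Every bag has size at most 3, so the width is 3 − 1 = 2 and tw(G) ≤ 2. For the lower bound, the 3 vertices {1, 3, 8} are pairwise adjacent, and any tree decomposition puts a clique entirely inside one bag — forcing width ≥ 2. Therefore the treewidth is 2.

Treewidth 2.
One such decomposition:
Bags: B1 = {3, 4, 5}  B2 = {1, 3, 4}  B3 = {2, 3, 4}  B4 = {1, 3, 8}  B5 = {3, 4, 7}  B6 = {2, 4, 9}  B7 = {4, 6, 9}
Tree: B1–B2, B2–B3, B2–B4, B3–B5, B3–B6, B6–B7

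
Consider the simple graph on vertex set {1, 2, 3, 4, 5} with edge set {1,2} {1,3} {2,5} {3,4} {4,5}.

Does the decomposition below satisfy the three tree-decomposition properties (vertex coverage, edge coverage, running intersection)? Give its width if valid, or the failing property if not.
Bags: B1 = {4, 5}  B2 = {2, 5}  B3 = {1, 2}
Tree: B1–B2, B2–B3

A tree decomposition must satisfy three properties: every vertex lies in some bag; for every edge, both endpoints lie together in some bag; and for every vertex, the bags containing it form a connected subtree. Here vertex 3 appears in no bag, so the decomposition is invalid.

No — vertex 3 appears in no bag.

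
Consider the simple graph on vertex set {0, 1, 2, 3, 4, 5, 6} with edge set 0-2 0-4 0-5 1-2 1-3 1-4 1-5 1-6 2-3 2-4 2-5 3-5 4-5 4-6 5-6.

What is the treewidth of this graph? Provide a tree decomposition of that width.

Every bag has size at most 4, so the width is 4 − 1 = 3 and tw(G) ≤ 3. For the lower bound, the 4 vertices {0, 2, 4, 5} are pairwise adjacent, and any tree decomposition puts a clique entirely inside one bag — forcing width ≥ 3. Combining the bounds, tw(G) = 3.

Treewidth 3.
Bags: B1 = {1, 2, 4, 5}  B2 = {1, 4, 5, 6}  B3 = {0, 2, 4, 5}  B4 = {1, 2, 3, 5}
Tree: B1–B2, B1–B3, B1–B4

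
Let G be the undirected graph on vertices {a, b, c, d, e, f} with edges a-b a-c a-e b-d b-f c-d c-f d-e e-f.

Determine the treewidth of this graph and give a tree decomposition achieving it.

The largest bag has 4 vertices, giving width 3; this decomposition certifies tw(G) ≤ 3. For the lower bound: the 4 vertex sets {c,f}, {d,e}, {a}, {b} are disjoint, each induces a connected subgraph, and every pair is joined by at least one edge of G. Contracting each set to a single vertex therefore yields K_{4} as a minor, and since treewidth is minor-monotone, tw(G) ≥ tw(K_{4}) = 3. Combining the bounds, tw(G) = 3.

Treewidth 3.
Bags: B1 = {a, c, d, f}  B2 = {a, d, e, f}  B3 = {a, b, d, f}
Tree: B1–B2, B2–B3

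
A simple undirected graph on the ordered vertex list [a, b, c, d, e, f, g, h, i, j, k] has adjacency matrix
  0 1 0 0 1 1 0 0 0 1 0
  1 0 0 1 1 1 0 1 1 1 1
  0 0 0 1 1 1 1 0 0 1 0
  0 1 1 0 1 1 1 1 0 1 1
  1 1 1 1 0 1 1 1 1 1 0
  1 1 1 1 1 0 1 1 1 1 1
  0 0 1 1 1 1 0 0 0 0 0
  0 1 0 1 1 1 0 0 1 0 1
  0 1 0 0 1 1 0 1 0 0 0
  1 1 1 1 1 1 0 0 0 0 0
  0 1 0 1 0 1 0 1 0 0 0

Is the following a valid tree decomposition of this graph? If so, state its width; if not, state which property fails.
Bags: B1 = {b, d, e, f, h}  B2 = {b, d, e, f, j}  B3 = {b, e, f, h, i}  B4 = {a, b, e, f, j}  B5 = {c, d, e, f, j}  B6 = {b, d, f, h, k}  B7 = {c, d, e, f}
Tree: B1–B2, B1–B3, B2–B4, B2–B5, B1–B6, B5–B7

A tree decomposition must satisfy three properties: every vertex lies in some bag; for every edge, both endpoints lie together in some bag; and for every vertex, the bags containing it form a connected subtree. Here vertex g appears in no bag, so the decomposition is invalid.

No — vertex g appears in no bag.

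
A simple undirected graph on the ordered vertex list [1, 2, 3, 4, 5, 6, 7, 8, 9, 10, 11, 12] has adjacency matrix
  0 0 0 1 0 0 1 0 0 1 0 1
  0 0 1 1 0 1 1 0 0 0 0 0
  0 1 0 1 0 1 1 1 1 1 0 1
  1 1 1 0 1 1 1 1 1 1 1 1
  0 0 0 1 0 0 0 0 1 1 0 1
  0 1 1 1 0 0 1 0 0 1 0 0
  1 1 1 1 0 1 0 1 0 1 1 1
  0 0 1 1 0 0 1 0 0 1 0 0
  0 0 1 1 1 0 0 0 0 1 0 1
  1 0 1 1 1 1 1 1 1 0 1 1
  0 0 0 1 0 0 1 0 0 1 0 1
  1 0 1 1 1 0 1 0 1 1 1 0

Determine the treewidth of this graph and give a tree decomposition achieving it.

Treewidth 4.
Bags: B1 = {3, 4, 7, 10, 12}  B2 = {4, 7, 10, 11, 12}  B3 = {1, 4, 7, 10, 12}  B4 = {3, 4, 9, 10, 12}  B5 = {3, 4, 6, 7, 10}  B6 = {3, 4, 7, 8, 10}  B7 = {2, 3, 4, 6, 7}  B8 = {4, 5, 9, 10, 12}
Tree: B1–B2, B1–B3, B1–B4, B1–B5, B1–B6, B5–B7, B4–B8

The largest bag has 5 vertices, giving width 4; this decomposition certifies tw(G) ≤ 4. For the lower bound, the 5 vertices {2, 3, 4, 6, 7} are pairwise adjacent, and any tree decomposition puts a clique entirely inside one bag — forcing width ≥ 4. Hence tw(G) = 4 exactly.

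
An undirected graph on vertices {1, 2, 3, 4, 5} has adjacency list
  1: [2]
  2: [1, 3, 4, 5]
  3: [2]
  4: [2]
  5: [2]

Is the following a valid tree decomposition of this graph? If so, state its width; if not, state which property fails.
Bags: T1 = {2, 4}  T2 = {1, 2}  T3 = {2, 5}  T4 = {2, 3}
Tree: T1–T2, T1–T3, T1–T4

Every vertex of G appears in some bag (union = {1, 2, 3, 4, 5}); every edge is covered by a bag; and for each vertex v the set of bags containing v is connected in the bag tree. The decomposition is therefore valid. The largest bag has 2 vertices, so the width is 1.

Yes; width 1.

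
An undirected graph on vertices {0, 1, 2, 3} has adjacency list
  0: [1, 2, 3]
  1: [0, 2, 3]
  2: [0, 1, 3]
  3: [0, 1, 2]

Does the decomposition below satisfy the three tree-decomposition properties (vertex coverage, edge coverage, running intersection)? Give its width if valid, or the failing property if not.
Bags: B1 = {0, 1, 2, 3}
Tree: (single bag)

Checking the three conditions: (i) the bags cover all of {0, 1, 2, 3}; (ii) for each edge, some bag contains both endpoints; (iii) the bags containing any fixed vertex form a subtree. All hold, so the decomposition is valid with width 4 − 1 = 3.

Yes; width 3.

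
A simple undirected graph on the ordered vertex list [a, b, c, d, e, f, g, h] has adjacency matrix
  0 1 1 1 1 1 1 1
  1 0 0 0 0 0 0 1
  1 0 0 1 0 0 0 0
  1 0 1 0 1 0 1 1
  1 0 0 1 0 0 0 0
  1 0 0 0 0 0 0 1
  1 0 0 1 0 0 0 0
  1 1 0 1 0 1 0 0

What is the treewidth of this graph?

A width-2 tree decomposition is:
Bags: B1 = {a, d, g}  B2 = {a, d, e}  B3 = {a, d, h}  B4 = {a, b, h}  B5 = {a, c, d}  B6 = {a, f, h}
Tree: B1–B2, B1–B3, B3–B4, B3–B5, B3–B6
The largest bag has 3 vertices, giving width 2; this decomposition certifies tw(G) ≤ 2. For the lower bound, the 3 vertices {a, d, g} are pairwise adjacent, and any tree decomposition puts a clique entirely inside one bag — forcing width ≥ 2. Hence tw(G) = 2 exactly.

2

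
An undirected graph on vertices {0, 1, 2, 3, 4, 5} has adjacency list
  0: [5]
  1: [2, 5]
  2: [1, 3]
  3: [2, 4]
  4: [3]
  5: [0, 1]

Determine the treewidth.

1

A width-1 tree decomposition is:
Bags: B1 = {1, 2}  B2 = {2, 3}  B3 = {3, 4}  B4 = {1, 5}  B5 = {0, 5}
Tree: B1–B2, B2–B3, B1–B4, B4–B5
Every bag has size at most 2, so the width is 2 − 1 = 1 and tw(G) ≤ 1. Any graph with an edge has treewidth ≥ 1, and G has the edge 1–2. Therefore the treewidth is 1.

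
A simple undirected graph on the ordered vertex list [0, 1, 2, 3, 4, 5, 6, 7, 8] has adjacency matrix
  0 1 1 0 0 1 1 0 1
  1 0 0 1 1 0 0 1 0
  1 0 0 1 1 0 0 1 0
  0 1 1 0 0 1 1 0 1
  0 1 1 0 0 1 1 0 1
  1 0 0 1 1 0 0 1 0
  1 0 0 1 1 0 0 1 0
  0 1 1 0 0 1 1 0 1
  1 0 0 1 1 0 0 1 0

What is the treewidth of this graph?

4

A width-4 tree decomposition is:
Bags: B1 = {0, 3, 4, 7, 8}  B2 = {0, 2, 3, 4, 7}  B3 = {0, 1, 3, 4, 7}  B4 = {0, 3, 4, 5, 7}  B5 = {0, 3, 4, 6, 7}
Tree: B1–B2, B2–B3, B3–B4, B4–B5
The largest bag has 5 vertices, giving width 4; this decomposition certifies tw(G) ≤ 4. For the lower bound: the 5 vertex sets {4,8}, {0,2}, {1,3}, {7}, {5} are disjoint, each induces a connected subgraph, and every pair is joined by at least one edge of G. Contracting each set to a single vertex therefore yields K_{5} as a minor, and since treewidth is minor-monotone, tw(G) ≥ tw(K_{5}) = 4. The upper and lower bounds meet at 4, so that is the treewidth.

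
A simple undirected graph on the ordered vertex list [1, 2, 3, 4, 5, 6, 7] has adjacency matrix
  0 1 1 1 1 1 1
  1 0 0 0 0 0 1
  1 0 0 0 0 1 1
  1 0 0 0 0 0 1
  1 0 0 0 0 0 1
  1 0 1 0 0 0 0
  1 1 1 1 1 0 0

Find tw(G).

2

A width-2 tree decomposition is:
Bags: B1 = {1, 3, 7}  B2 = {1, 3, 6}  B3 = {1, 4, 7}  B4 = {1, 2, 7}  B5 = {1, 5, 7}
Tree: B1–B2, B1–B3, B1–B4, B1–B5
Each bag holds 3 vertices, so the decomposition has width 2, which upper-bounds the treewidth. Conversely, {1, 3, 6} is a clique of size 3, and the vertices of any clique must share a bag in every tree decomposition; so some bag has ≥ 3 vertices and tw(G) ≥ 2. The upper and lower bounds meet at 2, so that is the treewidth.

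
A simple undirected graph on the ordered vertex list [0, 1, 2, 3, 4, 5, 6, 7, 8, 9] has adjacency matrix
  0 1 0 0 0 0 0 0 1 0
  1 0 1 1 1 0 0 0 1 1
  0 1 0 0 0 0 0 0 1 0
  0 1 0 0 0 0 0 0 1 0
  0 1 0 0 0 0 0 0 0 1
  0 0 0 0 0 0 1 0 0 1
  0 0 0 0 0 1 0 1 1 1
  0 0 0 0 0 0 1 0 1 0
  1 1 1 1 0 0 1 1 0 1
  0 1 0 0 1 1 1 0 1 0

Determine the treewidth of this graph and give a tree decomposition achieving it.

Each bag holds 3 vertices, so the decomposition has width 2, which upper-bounds the treewidth. On the other hand G contains the 3-clique {0, 1, 8}. A clique must lie in a single bag of any decomposition, so no decomposition can have width below 2. Hence tw(G) = 2 exactly.

Treewidth 2.
One such decomposition:
Bags: B1 = {0, 1, 8}  B2 = {1, 8, 9}  B3 = {1, 4, 9}  B4 = {1, 2, 8}  B5 = {1, 3, 8}  B6 = {6, 8, 9}  B7 = {5, 6, 9}  B8 = {6, 7, 8}
Tree: B1–B2, B2–B3, B1–B4, B4–B5, B2–B6, B6–B7, B6–B8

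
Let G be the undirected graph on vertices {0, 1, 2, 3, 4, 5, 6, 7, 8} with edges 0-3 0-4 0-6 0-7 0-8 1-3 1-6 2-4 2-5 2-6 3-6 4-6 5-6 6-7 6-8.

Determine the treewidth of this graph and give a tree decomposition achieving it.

Treewidth 2.
One optimal decomposition is:
Bags: B1 = {0, 6, 8}  B2 = {0, 6, 7}  B3 = {0, 3, 6}  B4 = {0, 4, 6}  B5 = {1, 3, 6}  B6 = {2, 4, 6}  B7 = {2, 5, 6}
Tree: B1–B2, B1–B3, B2–B4, B3–B5, B4–B6, B6–B7

The largest bag has 3 vertices, giving width 2; this decomposition certifies tw(G) ≤ 2. Conversely, {0, 6, 8} is a clique of size 3, and the vertices of any clique must share a bag in every tree decomposition; so some bag has ≥ 3 vertices and tw(G) ≥ 2. The upper and lower bounds meet at 2, so that is the treewidth.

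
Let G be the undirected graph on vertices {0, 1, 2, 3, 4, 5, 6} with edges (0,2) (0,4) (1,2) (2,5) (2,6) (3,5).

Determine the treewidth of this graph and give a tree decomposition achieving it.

Treewidth 1.
Bags: B1 = {3, 5}  B2 = {2, 5}  B3 = {0, 2}  B4 = {0, 4}  B5 = {2, 6}  B6 = {1, 2}
Tree: B1–B2, B2–B3, B3–B4, B2–B5, B3–B6

The largest bag has 2 vertices, giving width 1; this decomposition certifies tw(G) ≤ 1. Any graph with an edge has treewidth ≥ 1, and G has the edge 5–3. Hence tw(G) = 1 exactly.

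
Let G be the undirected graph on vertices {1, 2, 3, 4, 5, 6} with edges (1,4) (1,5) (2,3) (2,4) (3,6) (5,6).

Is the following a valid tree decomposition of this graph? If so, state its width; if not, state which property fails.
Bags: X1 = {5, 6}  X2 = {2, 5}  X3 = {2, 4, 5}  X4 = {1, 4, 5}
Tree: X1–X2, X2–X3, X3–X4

A tree decomposition must satisfy three properties: every vertex lies in some bag; for every edge, both endpoints lie together in some bag; and for every vertex, the bags containing it form a connected subtree. Here vertex 3 appears in no bag, so the decomposition is invalid.

No — vertex 3 appears in no bag.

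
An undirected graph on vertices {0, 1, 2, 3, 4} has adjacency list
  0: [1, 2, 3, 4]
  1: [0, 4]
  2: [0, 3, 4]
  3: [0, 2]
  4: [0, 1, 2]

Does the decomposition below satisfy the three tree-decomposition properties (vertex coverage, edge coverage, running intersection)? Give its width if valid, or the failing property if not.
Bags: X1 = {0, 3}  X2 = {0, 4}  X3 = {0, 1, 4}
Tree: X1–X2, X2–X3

No — vertex 2 appears in no bag.

A tree decomposition must satisfy three properties: every vertex lies in some bag; for every edge, both endpoints lie together in some bag; and for every vertex, the bags containing it form a connected subtree. Here vertex 2 appears in no bag, so the decomposition is invalid.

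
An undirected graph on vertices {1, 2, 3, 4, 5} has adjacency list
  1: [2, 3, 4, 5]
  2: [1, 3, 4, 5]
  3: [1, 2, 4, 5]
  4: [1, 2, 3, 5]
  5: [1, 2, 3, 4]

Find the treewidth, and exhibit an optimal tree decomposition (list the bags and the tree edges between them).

With just one bag of size 5, the width is 5 − 1 = 4, so tw(G) ≤ 4. On the other hand G contains the 5-clique {1, 2, 3, 4, 5}. A clique must lie in a single bag of any decomposition, so no decomposition can have width below 4. Combining the bounds, tw(G) = 4.

Treewidth 4.
One optimal decomposition is:
Bags: B1 = {1, 2, 3, 4, 5}
Tree: (single bag)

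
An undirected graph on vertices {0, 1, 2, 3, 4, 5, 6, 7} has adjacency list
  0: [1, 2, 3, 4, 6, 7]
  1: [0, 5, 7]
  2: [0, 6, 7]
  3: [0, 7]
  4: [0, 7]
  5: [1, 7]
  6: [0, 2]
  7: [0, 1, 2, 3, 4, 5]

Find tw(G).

A width-2 tree decomposition is:
Bags: B1 = {0, 2, 7}  B2 = {0, 3, 7}  B3 = {0, 4, 7}  B4 = {0, 1, 7}  B5 = {0, 2, 6}  B6 = {1, 5, 7}
Tree: B1–B2, B1–B3, B2–B4, B1–B5, B4–B6
Every bag has size at most 3, so the width is 3 − 1 = 2 and tw(G) ≤ 2. Conversely, {0, 2, 6} is a clique of size 3, and the vertices of any clique must share a bag in every tree decomposition; so some bag has ≥ 3 vertices and tw(G) ≥ 2. The upper and lower bounds meet at 2, so that is the treewidth.

2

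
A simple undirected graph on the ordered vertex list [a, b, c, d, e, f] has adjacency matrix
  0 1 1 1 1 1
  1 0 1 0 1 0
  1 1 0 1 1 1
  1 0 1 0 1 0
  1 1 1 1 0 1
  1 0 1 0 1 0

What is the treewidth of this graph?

A width-3 tree decomposition is:
Bags: B1 = {a, b, c, e}  B2 = {a, c, e, f}  B3 = {a, c, d, e}
Tree: B1–B2, B2–B3
Every bag has size at most 4, so the width is 4 − 1 = 3 and tw(G) ≤ 3. Conversely, {a, c, d, e} is a clique of size 4, and the vertices of any clique must share a bag in every tree decomposition; so some bag has ≥ 4 vertices and tw(G) ≥ 3. Hence tw(G) = 3 exactly.

3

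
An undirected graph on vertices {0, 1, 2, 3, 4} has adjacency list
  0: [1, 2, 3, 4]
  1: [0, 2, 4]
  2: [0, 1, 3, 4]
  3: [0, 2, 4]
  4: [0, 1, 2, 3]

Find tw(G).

A width-3 tree decomposition is:
Bags: B1 = {0, 2, 3, 4}  B2 = {0, 1, 2, 4}
Tree: B1–B2
Each bag holds 4 vertices, so the decomposition has width 3, which upper-bounds the treewidth. Conversely, {0, 1, 2, 4} is a clique of size 4, and the vertices of any clique must share a bag in every tree decomposition; so some bag has ≥ 4 vertices and tw(G) ≥ 3. The upper and lower bounds meet at 3, so that is the treewidth.

3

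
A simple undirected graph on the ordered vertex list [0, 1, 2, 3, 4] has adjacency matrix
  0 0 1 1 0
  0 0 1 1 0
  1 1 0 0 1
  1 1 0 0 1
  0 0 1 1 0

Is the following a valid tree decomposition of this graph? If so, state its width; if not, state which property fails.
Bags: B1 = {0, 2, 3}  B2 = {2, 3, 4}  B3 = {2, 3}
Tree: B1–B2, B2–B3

No — vertex 1 appears in no bag.

A tree decomposition must satisfy three properties: every vertex lies in some bag; for every edge, both endpoints lie together in some bag; and for every vertex, the bags containing it form a connected subtree. Here vertex 1 appears in no bag, so the decomposition is invalid.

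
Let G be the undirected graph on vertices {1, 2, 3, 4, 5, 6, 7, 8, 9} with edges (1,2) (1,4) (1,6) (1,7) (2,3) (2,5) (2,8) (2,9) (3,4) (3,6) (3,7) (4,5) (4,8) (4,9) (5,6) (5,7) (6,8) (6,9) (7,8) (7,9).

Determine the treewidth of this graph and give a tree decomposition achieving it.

Treewidth 4.
One optimal decomposition is:
Bags: B1 = {1, 2, 4, 6, 7}  B2 = {2, 3, 4, 6, 7}  B3 = {2, 4, 5, 6, 7}  B4 = {2, 4, 6, 7, 9}  B5 = {2, 4, 6, 7, 8}
Tree: B1–B2, B2–B3, B3–B4, B4–B5

The largest bag has 5 vertices, giving width 4; this decomposition certifies tw(G) ≤ 4. For the lower bound: the 5 vertex sets {1,4}, {3,7}, {2,5}, {6}, {9} are disjoint, each induces a connected subgraph, and every pair is joined by at least one edge of G. Contracting each set to a single vertex therefore yields K_{5} as a minor, and since treewidth is minor-monotone, tw(G) ≥ tw(K_{5}) = 4. Combining the bounds, tw(G) = 4.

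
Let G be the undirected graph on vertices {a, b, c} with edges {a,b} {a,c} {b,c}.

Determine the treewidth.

A width-2 tree decomposition is:
Bags: B1 = {a, b, c}
Tree: (single bag)
With just one bag of size 3, the width is 3 − 1 = 2, so tw(G) ≤ 2. Conversely, {a, b, c} is a clique of size 3, and the vertices of any clique must share a bag in every tree decomposition; so some bag has ≥ 3 vertices and tw(G) ≥ 2. The upper and lower bounds meet at 2, so that is the treewidth.

2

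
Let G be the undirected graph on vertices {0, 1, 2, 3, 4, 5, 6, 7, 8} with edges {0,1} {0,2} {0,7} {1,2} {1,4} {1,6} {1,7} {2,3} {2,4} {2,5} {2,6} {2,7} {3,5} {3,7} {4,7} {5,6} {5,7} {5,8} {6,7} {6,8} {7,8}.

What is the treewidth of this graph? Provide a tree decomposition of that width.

Each bag holds 4 vertices, so the decomposition has width 3, which upper-bounds the treewidth. Conversely, {5, 6, 7, 8} is a clique of size 4, and the vertices of any clique must share a bag in every tree decomposition; so some bag has ≥ 4 vertices and tw(G) ≥ 3. The upper and lower bounds meet at 3, so that is the treewidth.

Treewidth 3.
Bags: B1 = {2, 5, 6, 7}  B2 = {1, 2, 6, 7}  B3 = {5, 6, 7, 8}  B4 = {0, 1, 2, 7}  B5 = {2, 3, 5, 7}  B6 = {1, 2, 4, 7}
Tree: B1–B2, B1–B3, B2–B4, B1–B5, B4–B6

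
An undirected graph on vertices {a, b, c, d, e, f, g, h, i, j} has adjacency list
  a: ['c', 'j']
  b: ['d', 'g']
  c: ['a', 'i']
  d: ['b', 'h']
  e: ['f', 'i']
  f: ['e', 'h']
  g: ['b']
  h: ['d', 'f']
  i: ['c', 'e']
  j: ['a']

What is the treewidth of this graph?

1

A width-1 tree decomposition is:
Bags: B1 = {a, j}  B2 = {a, c}  B3 = {c, i}  B4 = {e, i}  B5 = {e, f}  B6 = {f, h}  B7 = {d, h}  B8 = {b, d}  B9 = {b, g}
Tree: B1–B2, B2–B3, B3–B4, B4–B5, B5–B6, B6–B7, B7–B8, B8–B9
Every bag has size at most 2, so the width is 2 − 1 = 1 and tw(G) ≤ 1. Any graph with an edge has treewidth ≥ 1, and G has the edge j–a. Combining the bounds, tw(G) = 1.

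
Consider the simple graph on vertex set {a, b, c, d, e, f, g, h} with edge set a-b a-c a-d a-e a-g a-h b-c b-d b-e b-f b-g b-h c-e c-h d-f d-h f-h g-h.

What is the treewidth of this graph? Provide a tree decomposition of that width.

Each bag holds 4 vertices, so the decomposition has width 3, which upper-bounds the treewidth. On the other hand G contains the 4-clique {a, b, c, e}. A clique must lie in a single bag of any decomposition, so no decomposition can have width below 3. Hence tw(G) = 3 exactly.

Treewidth 3.
One such decomposition:
Bags: B1 = {a, b, d, h}  B2 = {a, b, c, h}  B3 = {a, b, c, e}  B4 = {a, b, g, h}  B5 = {b, d, f, h}
Tree: B1–B2, B2–B3, B2–B4, B1–B5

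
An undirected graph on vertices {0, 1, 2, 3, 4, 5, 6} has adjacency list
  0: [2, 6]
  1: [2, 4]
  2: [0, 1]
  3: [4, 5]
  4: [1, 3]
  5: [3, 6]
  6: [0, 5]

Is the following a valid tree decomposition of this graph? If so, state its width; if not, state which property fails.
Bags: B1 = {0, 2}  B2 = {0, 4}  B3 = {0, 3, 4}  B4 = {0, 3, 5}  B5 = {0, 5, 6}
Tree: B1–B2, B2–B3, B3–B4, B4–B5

A tree decomposition must satisfy three properties: every vertex lies in some bag; for every edge, both endpoints lie together in some bag; and for every vertex, the bags containing it form a connected subtree. Here vertex 1 appears in no bag, so the decomposition is invalid.

No — vertex 1 appears in no bag.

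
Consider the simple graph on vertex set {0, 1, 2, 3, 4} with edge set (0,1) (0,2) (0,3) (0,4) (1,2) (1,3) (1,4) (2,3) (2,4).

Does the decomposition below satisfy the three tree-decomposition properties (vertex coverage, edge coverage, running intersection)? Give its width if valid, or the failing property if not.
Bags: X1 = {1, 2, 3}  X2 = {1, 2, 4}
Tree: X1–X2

A tree decomposition must satisfy three properties: every vertex lies in some bag; for every edge, both endpoints lie together in some bag; and for every vertex, the bags containing it form a connected subtree. Here vertex 0 appears in no bag, so the decomposition is invalid.

No — vertex 0 appears in no bag.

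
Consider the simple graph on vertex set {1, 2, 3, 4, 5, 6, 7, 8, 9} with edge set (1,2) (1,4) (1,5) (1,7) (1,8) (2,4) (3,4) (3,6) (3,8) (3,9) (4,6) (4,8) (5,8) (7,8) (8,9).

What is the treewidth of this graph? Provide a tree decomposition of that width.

Treewidth 2.
One such decomposition:
Bags: B1 = {1, 4, 8}  B2 = {3, 4, 8}  B3 = {3, 4, 6}  B4 = {1, 5, 8}  B5 = {1, 2, 4}  B6 = {1, 7, 8}  B7 = {3, 8, 9}
Tree: B1–B2, B2–B3, B1–B4, B1–B5, B4–B6, B2–B7

The largest bag has 3 vertices, giving width 2; this decomposition certifies tw(G) ≤ 2. For the lower bound, the 3 vertices {1, 4, 8} are pairwise adjacent, and any tree decomposition puts a clique entirely inside one bag — forcing width ≥ 2. The upper and lower bounds meet at 2, so that is the treewidth.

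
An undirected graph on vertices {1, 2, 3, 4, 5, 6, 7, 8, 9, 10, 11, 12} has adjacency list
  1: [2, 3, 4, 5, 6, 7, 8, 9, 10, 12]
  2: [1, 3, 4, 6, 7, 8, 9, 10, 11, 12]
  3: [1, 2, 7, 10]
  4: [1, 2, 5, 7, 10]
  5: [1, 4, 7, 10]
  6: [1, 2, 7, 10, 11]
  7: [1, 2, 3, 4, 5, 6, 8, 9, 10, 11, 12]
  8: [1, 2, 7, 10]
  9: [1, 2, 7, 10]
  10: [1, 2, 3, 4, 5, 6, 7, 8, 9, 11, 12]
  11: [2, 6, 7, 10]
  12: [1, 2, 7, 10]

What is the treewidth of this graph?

4

A width-4 tree decomposition is:
Bags: B1 = {1, 2, 7, 8, 10}  B2 = {1, 2, 7, 10, 12}  B3 = {1, 2, 7, 9, 10}  B4 = {1, 2, 3, 7, 10}  B5 = {1, 2, 4, 7, 10}  B6 = {1, 4, 5, 7, 10}  B7 = {1, 2, 6, 7, 10}  B8 = {2, 6, 7, 10, 11}
Tree: B1–B2, B2–B3, B3–B4, B3–B5, B5–B6, B4–B7, B7–B8
The largest bag has 5 vertices, giving width 4; this decomposition certifies tw(G) ≤ 4. On the other hand G contains the 5-clique {1, 2, 3, 7, 10}. A clique must lie in a single bag of any decomposition, so no decomposition can have width below 4. Combining the bounds, tw(G) = 4.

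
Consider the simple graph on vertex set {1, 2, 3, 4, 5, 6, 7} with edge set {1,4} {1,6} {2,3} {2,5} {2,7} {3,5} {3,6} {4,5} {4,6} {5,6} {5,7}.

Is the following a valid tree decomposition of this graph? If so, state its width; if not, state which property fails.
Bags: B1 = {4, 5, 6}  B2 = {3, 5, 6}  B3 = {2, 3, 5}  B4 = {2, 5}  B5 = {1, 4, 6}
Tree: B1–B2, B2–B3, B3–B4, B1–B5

No — vertex 7 appears in no bag.

A tree decomposition must satisfy three properties: every vertex lies in some bag; for every edge, both endpoints lie together in some bag; and for every vertex, the bags containing it form a connected subtree. Here vertex 7 appears in no bag, so the decomposition is invalid.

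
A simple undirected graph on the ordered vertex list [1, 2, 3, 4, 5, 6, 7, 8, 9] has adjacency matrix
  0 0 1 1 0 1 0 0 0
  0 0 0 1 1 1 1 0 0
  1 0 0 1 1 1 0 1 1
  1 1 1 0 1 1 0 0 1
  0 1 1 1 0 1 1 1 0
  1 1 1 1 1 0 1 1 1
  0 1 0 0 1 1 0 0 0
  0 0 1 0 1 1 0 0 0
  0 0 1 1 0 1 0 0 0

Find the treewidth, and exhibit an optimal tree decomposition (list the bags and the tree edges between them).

Every bag has size at most 4, so the width is 4 − 1 = 3 and tw(G) ≤ 3. Conversely, {2, 4, 5, 6} is a clique of size 4, and the vertices of any clique must share a bag in every tree decomposition; so some bag has ≥ 4 vertices and tw(G) ≥ 3. Hence tw(G) = 3 exactly.

Treewidth 3.
One optimal decomposition is:
Bags: B1 = {2, 5, 6, 7}  B2 = {2, 4, 5, 6}  B3 = {3, 4, 5, 6}  B4 = {3, 4, 6, 9}  B5 = {3, 5, 6, 8}  B6 = {1, 3, 4, 6}
Tree: B1–B2, B2–B3, B3–B4, B3–B5, B4–B6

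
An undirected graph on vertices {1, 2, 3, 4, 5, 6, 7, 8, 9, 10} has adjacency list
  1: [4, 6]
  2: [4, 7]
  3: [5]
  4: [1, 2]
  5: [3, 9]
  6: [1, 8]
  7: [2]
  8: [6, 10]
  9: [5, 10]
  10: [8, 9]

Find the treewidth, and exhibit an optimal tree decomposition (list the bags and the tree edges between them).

The largest bag has 2 vertices, giving width 1; this decomposition certifies tw(G) ≤ 1. G has an edge, so its treewidth is at least 1. Therefore the treewidth is 1.

Treewidth 1.
One optimal decomposition is:
Bags: B1 = {2, 7}  B2 = {2, 4}  B3 = {1, 4}  B4 = {1, 6}  B5 = {6, 8}  B6 = {8, 10}  B7 = {9, 10}  B8 = {5, 9}  B9 = {3, 5}
Tree: B1–B2, B2–B3, B3–B4, B4–B5, B5–B6, B6–B7, B7–B8, B8–B9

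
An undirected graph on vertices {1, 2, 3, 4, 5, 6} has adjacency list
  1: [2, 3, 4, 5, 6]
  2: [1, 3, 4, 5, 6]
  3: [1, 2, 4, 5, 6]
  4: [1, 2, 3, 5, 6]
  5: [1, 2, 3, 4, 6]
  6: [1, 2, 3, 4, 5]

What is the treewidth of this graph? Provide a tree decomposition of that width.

Treewidth 5.
One such decomposition:
Bags: B1 = {1, 2, 3, 4, 5, 6}
Tree: (single bag)

With just one bag of size 6, the width is 6 − 1 = 5, so tw(G) ≤ 5. On the other hand G contains the 6-clique {1, 2, 3, 4, 5, 6}. A clique must lie in a single bag of any decomposition, so no decomposition can have width below 5. Hence tw(G) = 5 exactly.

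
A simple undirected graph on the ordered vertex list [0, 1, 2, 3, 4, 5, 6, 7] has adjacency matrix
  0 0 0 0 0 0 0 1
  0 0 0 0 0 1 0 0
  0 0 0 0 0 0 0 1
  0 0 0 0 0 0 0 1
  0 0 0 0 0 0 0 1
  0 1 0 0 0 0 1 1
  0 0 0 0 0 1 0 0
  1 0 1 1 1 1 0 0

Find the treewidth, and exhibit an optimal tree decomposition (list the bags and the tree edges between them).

Treewidth 1.
One optimal decomposition is:
Bags: B1 = {5, 7}  B2 = {0, 7}  B3 = {2, 7}  B4 = {5, 6}  B5 = {4, 7}  B6 = {3, 7}  B7 = {1, 5}
Tree: B1–B2, B1–B3, B1–B4, B2–B5, B5–B6, B1–B7

Each bag holds 2 vertices, so the decomposition has width 1, which upper-bounds the treewidth. Since G has at least one edge (e.g. 7–5), it is not an edgeless graph, so tw(G) ≥ 1. Combining the bounds, tw(G) = 1.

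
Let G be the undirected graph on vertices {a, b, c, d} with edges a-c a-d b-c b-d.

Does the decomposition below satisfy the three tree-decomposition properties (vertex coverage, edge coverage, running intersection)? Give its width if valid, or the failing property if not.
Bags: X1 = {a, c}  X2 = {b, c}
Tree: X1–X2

No — vertex d appears in no bag.

A tree decomposition must satisfy three properties: every vertex lies in some bag; for every edge, both endpoints lie together in some bag; and for every vertex, the bags containing it form a connected subtree. Here vertex d appears in no bag, so the decomposition is invalid.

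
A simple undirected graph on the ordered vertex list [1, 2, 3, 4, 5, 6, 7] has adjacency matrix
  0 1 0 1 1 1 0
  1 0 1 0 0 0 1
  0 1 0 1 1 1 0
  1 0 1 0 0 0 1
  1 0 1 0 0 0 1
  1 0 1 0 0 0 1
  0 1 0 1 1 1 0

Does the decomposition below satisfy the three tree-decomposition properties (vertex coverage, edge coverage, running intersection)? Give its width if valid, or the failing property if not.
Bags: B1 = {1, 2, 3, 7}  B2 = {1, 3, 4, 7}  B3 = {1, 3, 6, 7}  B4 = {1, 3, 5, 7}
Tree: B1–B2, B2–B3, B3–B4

Yes; width 3.

Vertex coverage: the bags together contain {1, 2, 3, 4, 5, 6, 7}, the full vertex set. Edge coverage: each edge of G has both endpoints in at least one bag. Running intersection: for every vertex, the bags containing it form a connected subtree. All three properties hold, so this is a valid tree decomposition of width max|bag| − 1 = 3, and hence tw(G) ≤ 3.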